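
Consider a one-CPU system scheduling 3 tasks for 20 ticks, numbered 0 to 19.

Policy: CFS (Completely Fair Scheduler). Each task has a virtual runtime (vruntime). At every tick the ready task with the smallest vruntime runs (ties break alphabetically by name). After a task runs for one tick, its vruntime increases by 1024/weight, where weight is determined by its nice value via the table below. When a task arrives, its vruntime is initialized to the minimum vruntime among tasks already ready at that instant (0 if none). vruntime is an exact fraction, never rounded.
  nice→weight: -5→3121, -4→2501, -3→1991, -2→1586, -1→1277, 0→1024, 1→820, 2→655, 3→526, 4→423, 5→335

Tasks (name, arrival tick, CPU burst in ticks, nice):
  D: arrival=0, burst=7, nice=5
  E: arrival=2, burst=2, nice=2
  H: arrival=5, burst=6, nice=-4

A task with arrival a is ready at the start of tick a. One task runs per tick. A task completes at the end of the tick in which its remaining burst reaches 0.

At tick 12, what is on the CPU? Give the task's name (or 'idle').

t=0: vr[D=0] → run D
t=1: vr[D=1024/335] → run D
t=2: vr[D=2048/335 E=2048/335] → run D
t=3: vr[D=3072/335 E=2048/335] → run E
t=4: vr[D=3072/335 E=336896/43885] → run E
t=5: vr[D=3072/335 H=3072/335] → run D
t=6: vr[D=4096/335 H=3072/335] → run H
t=7: vr[D=4096/335 H=8026112/837835] → run H
t=8: vr[D=4096/335 H=8369152/837835] → run H
t=9: vr[D=4096/335 H=8712192/837835] → run H
t=10: vr[D=4096/335 H=9055232/837835] → run H
t=11: vr[D=4096/335 H=9398272/837835] → run H
t=12: vr[D=4096/335] → run D
t=13: vr[D=1024/67] → run D
t=14: vr[D=6144/335] → run D
t=15: (idle)
t=16: (idle)
t=17: (idle)
t=18: (idle)
t=19: (idle)

running at tick 12 = D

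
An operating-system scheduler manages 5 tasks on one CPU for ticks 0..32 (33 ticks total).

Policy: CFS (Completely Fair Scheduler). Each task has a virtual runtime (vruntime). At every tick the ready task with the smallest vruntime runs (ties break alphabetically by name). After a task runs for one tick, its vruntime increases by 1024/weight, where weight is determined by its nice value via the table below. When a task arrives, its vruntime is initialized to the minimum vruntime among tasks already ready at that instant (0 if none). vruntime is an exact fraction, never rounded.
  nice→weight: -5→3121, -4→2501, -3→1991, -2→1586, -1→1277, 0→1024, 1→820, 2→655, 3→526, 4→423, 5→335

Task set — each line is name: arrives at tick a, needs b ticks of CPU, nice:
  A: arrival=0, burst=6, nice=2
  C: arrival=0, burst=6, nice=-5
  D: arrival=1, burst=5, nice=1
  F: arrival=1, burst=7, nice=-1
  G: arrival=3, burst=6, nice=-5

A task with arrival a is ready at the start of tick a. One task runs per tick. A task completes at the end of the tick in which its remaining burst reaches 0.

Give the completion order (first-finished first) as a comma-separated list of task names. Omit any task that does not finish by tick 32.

t=0: vr[A=0 C=0] → run A
t=1: vr[A=1024/655 C=0 D=0 F=0] → run C
t=2: vr[A=1024/655 C=1024/3121 D=0 F=0] → run D
t=3: vr[A=1024/655 C=1024/3121 D=256/205 F=0 G=0] → run F
t=4: vr[A=1024/655 C=1024/3121 D=256/205 F=1024/1277 G=0] → run G
t=5: vr[A=1024/655 C=1024/3121 D=256/205 F=1024/1277 G=1024/3121] → run C
t=6: vr[A=1024/655 C=2048/3121 D=256/205 F=1024/1277 G=1024/3121] → run G
t=7: vr[A=1024/655 C=2048/3121 D=256/205 F=1024/1277 G=2048/3121] → run C
t=8: vr[A=1024/655 C=3072/3121 D=256/205 F=1024/1277 G=2048/3121] → run G
t=9: vr[A=1024/655 C=3072/3121 D=256/205 F=1024/1277 G=3072/3121] → run F
t=10: vr[A=1024/655 C=3072/3121 D=256/205 F=2048/1277 G=3072/3121] → run C
t=11: vr[A=1024/655 C=4096/3121 D=256/205 F=2048/1277 G=3072/3121] → run G
t=12: vr[A=1024/655 C=4096/3121 D=256/205 F=2048/1277 G=4096/3121] → run D
t=13: vr[A=1024/655 C=4096/3121 D=512/205 F=2048/1277 G=4096/3121] → run C
t=14: vr[A=1024/655 C=5120/3121 D=512/205 F=2048/1277 G=4096/3121] → run G
t=15: vr[A=1024/655 C=5120/3121 D=512/205 F=2048/1277 G=5120/3121] → run A
t=16: vr[A=2048/655 C=5120/3121 D=512/205 F=2048/1277 G=5120/3121] → run F
t=17: vr[A=2048/655 C=5120/3121 D=512/205 F=3072/1277 G=5120/3121] → run C
t=18: vr[A=2048/655 D=512/205 F=3072/1277 G=5120/3121] → run G
t=19: vr[A=2048/655 D=512/205 F=3072/1277] → run F
t=20: vr[A=2048/655 D=512/205 F=4096/1277] → run D
t=21: vr[A=2048/655 D=768/205 F=4096/1277] → run A
t=22: vr[A=3072/655 D=768/205 F=4096/1277] → run F
t=23: vr[A=3072/655 D=768/205 F=5120/1277] → run D
t=24: vr[A=3072/655 D=1024/205 F=5120/1277] → run F
t=25: vr[A=3072/655 D=1024/205 F=6144/1277] → run A
t=26: vr[A=4096/655 D=1024/205 F=6144/1277] → run F
t=27: vr[A=4096/655 D=1024/205] → run D
t=28: vr[A=4096/655] → run A
t=29: vr[A=1024/131] → run A
t=30: (idle)
t=31: (idle)
t=32: (idle)

completion order = C, G, F, D, A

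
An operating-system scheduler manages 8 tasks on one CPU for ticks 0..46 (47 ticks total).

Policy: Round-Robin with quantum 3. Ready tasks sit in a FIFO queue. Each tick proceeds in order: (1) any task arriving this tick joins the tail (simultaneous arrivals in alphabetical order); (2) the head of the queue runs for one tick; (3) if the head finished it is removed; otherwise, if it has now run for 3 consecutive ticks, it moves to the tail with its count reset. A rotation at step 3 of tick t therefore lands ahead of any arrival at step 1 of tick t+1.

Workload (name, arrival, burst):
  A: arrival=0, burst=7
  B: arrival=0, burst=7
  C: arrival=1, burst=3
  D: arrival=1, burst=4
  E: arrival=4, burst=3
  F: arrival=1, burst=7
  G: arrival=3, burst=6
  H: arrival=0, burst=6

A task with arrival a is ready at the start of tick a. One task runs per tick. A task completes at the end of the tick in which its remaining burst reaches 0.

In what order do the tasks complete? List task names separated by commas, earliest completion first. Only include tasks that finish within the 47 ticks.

completion order = C, E, H, D, A, G, B, F

t=0: queue=[A,B,H] q_used=0 → run A
t=1: queue=[A,B,H,C,D,F] q_used=1 → run A
t=2: queue=[A,B,H,C,D,F] q_used=2 → run A
t=3: queue=[B,H,C,D,F,A,G] q_used=0 → run B
t=4: queue=[B,H,C,D,F,A,G,E] q_used=1 → run B
t=5: queue=[B,H,C,D,F,A,G,E] q_used=2 → run B
t=6: queue=[H,C,D,F,A,G,E,B] q_used=0 → run H
t=7: queue=[H,C,D,F,A,G,E,B] q_used=1 → run H
t=8: queue=[H,C,D,F,A,G,E,B] q_used=2 → run H
t=9: queue=[C,D,F,A,G,E,B,H] q_used=0 → run C
t=10: queue=[C,D,F,A,G,E,B,H] q_used=1 → run C
t=11: queue=[C,D,F,A,G,E,B,H] q_used=2 → run C
t=12: queue=[D,F,A,G,E,B,H] q_used=0 → run D
t=13: queue=[D,F,A,G,E,B,H] q_used=1 → run D
t=14: queue=[D,F,A,G,E,B,H] q_used=2 → run D
t=15: queue=[F,A,G,E,B,H,D] q_used=0 → run F
t=16: queue=[F,A,G,E,B,H,D] q_used=1 → run F
t=17: queue=[F,A,G,E,B,H,D] q_used=2 → run F
t=18: queue=[A,G,E,B,H,D,F] q_used=0 → run A
t=19: queue=[A,G,E,B,H,D,F] q_used=1 → run A
t=20: queue=[A,G,E,B,H,D,F] q_used=2 → run A
t=21: queue=[G,E,B,H,D,F,A] q_used=0 → run G
t=22: queue=[G,E,B,H,D,F,A] q_used=1 → run G
t=23: queue=[G,E,B,H,D,F,A] q_used=2 → run G
t=24: queue=[E,B,H,D,F,A,G] q_used=0 → run E
t=25: queue=[E,B,H,D,F,A,G] q_used=1 → run E
t=26: queue=[E,B,H,D,F,A,G] q_used=2 → run E
t=27: queue=[B,H,D,F,A,G] q_used=0 → run B
t=28: queue=[B,H,D,F,A,G] q_used=1 → run B
t=29: queue=[B,H,D,F,A,G] q_used=2 → run B
t=30: queue=[H,D,F,A,G,B] q_used=0 → run H
t=31: queue=[H,D,F,A,G,B] q_used=1 → run H
t=32: queue=[H,D,F,A,G,B] q_used=2 → run H
t=33: queue=[D,F,A,G,B] q_used=0 → run D
t=34: queue=[F,A,G,B] q_used=0 → run F
t=35: queue=[F,A,G,B] q_used=1 → run F
t=36: queue=[F,A,G,B] q_used=2 → run F
t=37: queue=[A,G,B,F] q_used=0 → run A
t=38: queue=[G,B,F] q_used=0 → run G
t=39: queue=[G,B,F] q_used=1 → run G
t=40: queue=[G,B,F] q_used=2 → run G
t=41: queue=[B,F] q_used=0 → run B
t=42: queue=[F] q_used=0 → run F
t=43: (idle)
t=44: (idle)
t=45: (idle)
t=46: (idle)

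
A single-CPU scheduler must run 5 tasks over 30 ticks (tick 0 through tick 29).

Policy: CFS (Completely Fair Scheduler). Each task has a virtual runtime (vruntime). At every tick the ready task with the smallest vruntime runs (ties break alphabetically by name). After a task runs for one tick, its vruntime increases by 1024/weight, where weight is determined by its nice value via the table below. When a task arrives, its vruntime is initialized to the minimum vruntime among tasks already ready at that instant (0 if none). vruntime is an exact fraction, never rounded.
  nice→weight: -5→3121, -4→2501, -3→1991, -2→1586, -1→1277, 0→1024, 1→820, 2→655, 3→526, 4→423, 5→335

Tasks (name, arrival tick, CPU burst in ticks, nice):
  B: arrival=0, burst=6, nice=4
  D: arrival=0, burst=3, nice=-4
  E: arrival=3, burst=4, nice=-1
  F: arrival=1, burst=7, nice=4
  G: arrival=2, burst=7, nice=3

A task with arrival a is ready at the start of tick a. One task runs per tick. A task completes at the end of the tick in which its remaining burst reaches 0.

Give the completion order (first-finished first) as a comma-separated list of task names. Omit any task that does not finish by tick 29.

t=0: vr[B=0 D=0] → run B
t=1: vr[B=1024/423 D=0 F=0] → run D
t=2: vr[B=1024/423 D=1024/2501 F=0 G=0] → run F
t=3: vr[B=1024/423 D=1024/2501 E=0 F=1024/423 G=0] → run E
t=4: vr[B=1024/423 D=1024/2501 E=1024/1277 F=1024/423 G=0] → run G
t=5: vr[B=1024/423 D=1024/2501 E=1024/1277 F=1024/423 G=512/263] → run D
t=6: vr[B=1024/423 D=2048/2501 E=1024/1277 F=1024/423 G=512/263] → run E
t=7: vr[B=1024/423 D=2048/2501 E=2048/1277 F=1024/423 G=512/263] → run D
t=8: vr[B=1024/423 E=2048/1277 F=1024/423 G=512/263] → run E
t=9: vr[B=1024/423 E=3072/1277 F=1024/423 G=512/263] → run G
t=10: vr[B=1024/423 E=3072/1277 F=1024/423 G=1024/263] → run E
t=11: vr[B=1024/423 F=1024/423 G=1024/263] → run B
t=12: vr[B=2048/423 F=1024/423 G=1024/263] → run F
t=13: vr[B=2048/423 F=2048/423 G=1024/263] → run G
t=14: vr[B=2048/423 F=2048/423 G=1536/263] → run B
t=15: vr[B=1024/141 F=2048/423 G=1536/263] → run F
t=16: vr[B=1024/141 F=1024/141 G=1536/263] → run G
t=17: vr[B=1024/141 F=1024/141 G=2048/263] → run B
t=18: vr[B=4096/423 F=1024/141 G=2048/263] → run F
t=19: vr[B=4096/423 F=4096/423 G=2048/263] → run G
t=20: vr[B=4096/423 F=4096/423 G=2560/263] → run B
t=21: vr[B=5120/423 F=4096/423 G=2560/263] → run F
t=22: vr[B=5120/423 F=5120/423 G=2560/263] → run G
t=23: vr[B=5120/423 F=5120/423 G=3072/263] → run G
t=24: vr[B=5120/423 F=5120/423] → run B
t=25: vr[F=5120/423] → run F
t=26: vr[F=2048/141] → run F
t=27: (idle)
t=28: (idle)
t=29: (idle)

completion order = D, E, G, B, F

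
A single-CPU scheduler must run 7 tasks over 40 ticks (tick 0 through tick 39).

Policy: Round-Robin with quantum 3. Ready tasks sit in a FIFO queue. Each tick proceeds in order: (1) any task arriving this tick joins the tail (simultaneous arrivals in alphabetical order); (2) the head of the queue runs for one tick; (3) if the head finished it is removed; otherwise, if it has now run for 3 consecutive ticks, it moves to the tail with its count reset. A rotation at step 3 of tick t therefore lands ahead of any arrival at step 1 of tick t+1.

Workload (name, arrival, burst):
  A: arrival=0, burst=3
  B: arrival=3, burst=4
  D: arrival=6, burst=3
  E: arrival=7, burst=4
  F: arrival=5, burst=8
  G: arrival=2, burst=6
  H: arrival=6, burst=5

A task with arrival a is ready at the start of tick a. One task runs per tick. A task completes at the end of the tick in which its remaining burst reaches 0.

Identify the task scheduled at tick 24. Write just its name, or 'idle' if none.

running at tick 24 = B

t=0: queue=[A] q_used=0 → run A
t=1: queue=[A] q_used=1 → run A
t=2: queue=[A,G] q_used=2 → run A
t=3: queue=[G,B] q_used=0 → run G
t=4: queue=[G,B] q_used=1 → run G
t=5: queue=[G,B,F] q_used=2 → run G
t=6: queue=[B,F,G,D,H] q_used=0 → run B
t=7: queue=[B,F,G,D,H,E] q_used=1 → run B
t=8: queue=[B,F,G,D,H,E] q_used=2 → run B
t=9: queue=[F,G,D,H,E,B] q_used=0 → run F
t=10: queue=[F,G,D,H,E,B] q_used=1 → run F
t=11: queue=[F,G,D,H,E,B] q_used=2 → run F
t=12: queue=[G,D,H,E,B,F] q_used=0 → run G
t=13: queue=[G,D,H,E,B,F] q_used=1 → run G
t=14: queue=[G,D,H,E,B,F] q_used=2 → run G
t=15: queue=[D,H,E,B,F] q_used=0 → run D
t=16: queue=[D,H,E,B,F] q_used=1 → run D
t=17: queue=[D,H,E,B,F] q_used=2 → run D
t=18: queue=[H,E,B,F] q_used=0 → run H
t=19: queue=[H,E,B,F] q_used=1 → run H
t=20: queue=[H,E,B,F] q_used=2 → run H
t=21: queue=[E,B,F,H] q_used=0 → run E
t=22: queue=[E,B,F,H] q_used=1 → run E
t=23: queue=[E,B,F,H] q_used=2 → run E
t=24: queue=[B,F,H,E] q_used=0 → run B
t=25: queue=[F,H,E] q_used=0 → run F
t=26: queue=[F,H,E] q_used=1 → run F
t=27: queue=[F,H,E] q_used=2 → run F
t=28: queue=[H,E,F] q_used=0 → run H
t=29: queue=[H,E,F] q_used=1 → run H
t=30: queue=[E,F] q_used=0 → run E
t=31: queue=[F] q_used=0 → run F
t=32: queue=[F] q_used=1 → run F
t=33: (idle)
t=34: (idle)
t=35: (idle)
t=36: (idle)
t=37: (idle)
t=38: (idle)
t=39: (idle)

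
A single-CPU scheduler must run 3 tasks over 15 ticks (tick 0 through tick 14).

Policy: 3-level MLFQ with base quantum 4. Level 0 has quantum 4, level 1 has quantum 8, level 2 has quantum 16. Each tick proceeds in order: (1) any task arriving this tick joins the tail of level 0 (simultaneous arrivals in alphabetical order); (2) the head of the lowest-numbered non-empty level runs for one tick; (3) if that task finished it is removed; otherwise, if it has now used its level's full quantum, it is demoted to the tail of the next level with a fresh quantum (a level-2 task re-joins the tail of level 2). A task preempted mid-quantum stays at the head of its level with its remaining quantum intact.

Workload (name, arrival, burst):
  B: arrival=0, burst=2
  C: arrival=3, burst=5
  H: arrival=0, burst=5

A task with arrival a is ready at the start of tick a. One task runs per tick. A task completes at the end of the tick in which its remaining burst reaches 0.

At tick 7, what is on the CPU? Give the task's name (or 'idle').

t=0: L0/L1/L2 = BH/-/- → run B
t=1: L0/L1/L2 = BH/-/- → run B
t=2: L0/L1/L2 = H/-/- → run H
t=3: L0/L1/L2 = HC/-/- → run H
t=4: L0/L1/L2 = HC/-/- → run H
t=5: L0/L1/L2 = HC/-/- → run H
t=6: L0/L1/L2 = C/H/- → run C
t=7: L0/L1/L2 = C/H/- → run C
t=8: L0/L1/L2 = C/H/- → run C
t=9: L0/L1/L2 = C/H/- → run C
t=10: L0/L1/L2 = -/HC/- → run H
t=11: L0/L1/L2 = -/C/- → run C
t=12: (idle)
t=13: (idle)
t=14: (idle)

running at tick 7 = C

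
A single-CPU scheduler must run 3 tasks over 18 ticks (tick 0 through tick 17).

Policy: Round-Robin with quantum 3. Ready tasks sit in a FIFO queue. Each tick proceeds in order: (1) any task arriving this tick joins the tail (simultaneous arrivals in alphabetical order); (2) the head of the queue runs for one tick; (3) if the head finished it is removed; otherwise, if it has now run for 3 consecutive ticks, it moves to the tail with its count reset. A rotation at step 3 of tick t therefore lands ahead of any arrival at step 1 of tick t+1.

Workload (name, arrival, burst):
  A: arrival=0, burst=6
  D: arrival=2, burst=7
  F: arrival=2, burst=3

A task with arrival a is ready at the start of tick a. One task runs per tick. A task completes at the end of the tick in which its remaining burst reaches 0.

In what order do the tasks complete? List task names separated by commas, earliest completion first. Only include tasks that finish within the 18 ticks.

completion order = F, A, D

t=0: queue=[A] q_used=0 → run A
t=1: queue=[A] q_used=1 → run A
t=2: queue=[A,D,F] q_used=2 → run A
t=3: queue=[D,F,A] q_used=0 → run D
t=4: queue=[D,F,A] q_used=1 → run D
t=5: queue=[D,F,A] q_used=2 → run D
t=6: queue=[F,A,D] q_used=0 → run F
t=7: queue=[F,A,D] q_used=1 → run F
t=8: queue=[F,A,D] q_used=2 → run F
t=9: queue=[A,D] q_used=0 → run A
t=10: queue=[A,D] q_used=1 → run A
t=11: queue=[A,D] q_used=2 → run A
t=12: queue=[D] q_used=0 → run D
t=13: queue=[D] q_used=1 → run D
t=14: queue=[D] q_used=2 → run D
t=15: queue=[D] q_used=0 → run D
t=16: (idle)
t=17: (idle)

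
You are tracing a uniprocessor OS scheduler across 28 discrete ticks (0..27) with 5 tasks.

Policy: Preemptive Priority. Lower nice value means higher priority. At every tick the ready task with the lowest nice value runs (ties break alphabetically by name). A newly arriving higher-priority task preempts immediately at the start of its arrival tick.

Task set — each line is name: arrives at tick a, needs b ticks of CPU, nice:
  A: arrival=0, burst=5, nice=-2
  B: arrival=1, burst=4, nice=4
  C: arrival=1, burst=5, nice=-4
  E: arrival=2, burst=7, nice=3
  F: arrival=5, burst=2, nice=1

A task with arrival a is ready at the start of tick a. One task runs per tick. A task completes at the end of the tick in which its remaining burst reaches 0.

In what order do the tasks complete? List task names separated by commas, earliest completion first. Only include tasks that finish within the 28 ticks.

completion order = C, A, F, E, B

t=0: ready={A} → run A
t=1: ready={A,B,C} → run C
t=2: ready={A,B,C,E} → run C
t=3: ready={A,B,C,E} → run C
t=4: ready={A,B,C,E} → run C
t=5: ready={A,B,C,E,F} → run C
t=6: ready={A,B,E,F} → run A
t=7: ready={A,B,E,F} → run A
t=8: ready={A,B,E,F} → run A
t=9: ready={A,B,E,F} → run A
t=10: ready={B,E,F} → run F
t=11: ready={B,E,F} → run F
t=12: ready={B,E} → run E
t=13: ready={B,E} → run E
t=14: ready={B,E} → run E
t=15: ready={B,E} → run E
t=16: ready={B,E} → run E
t=17: ready={B,E} → run E
t=18: ready={B,E} → run E
t=19: ready={B} → run B
t=20: ready={B} → run B
t=21: ready={B} → run B
t=22: ready={B} → run B
t=23: (idle)
t=24: (idle)
t=25: (idle)
t=26: (idle)
t=27: (idle)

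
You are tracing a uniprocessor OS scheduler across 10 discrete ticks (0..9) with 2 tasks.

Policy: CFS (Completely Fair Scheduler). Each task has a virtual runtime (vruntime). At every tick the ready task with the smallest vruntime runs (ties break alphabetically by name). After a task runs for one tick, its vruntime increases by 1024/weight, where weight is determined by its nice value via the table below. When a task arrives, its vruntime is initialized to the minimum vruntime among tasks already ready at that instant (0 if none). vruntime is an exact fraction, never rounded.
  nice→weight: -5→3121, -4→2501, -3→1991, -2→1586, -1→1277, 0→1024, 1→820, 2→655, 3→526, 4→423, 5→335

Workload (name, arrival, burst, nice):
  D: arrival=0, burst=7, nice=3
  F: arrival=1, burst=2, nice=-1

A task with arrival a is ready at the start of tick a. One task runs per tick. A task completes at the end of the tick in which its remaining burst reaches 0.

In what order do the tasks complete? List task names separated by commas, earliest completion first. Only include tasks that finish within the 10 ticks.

completion order = F, D

t=0: vr[D=0] → run D
t=1: vr[D=512/263 F=512/263] → run D
t=2: vr[D=1024/263 F=512/263] → run F
t=3: vr[D=1024/263 F=923136/335851] → run F
t=4: vr[D=1024/263] → run D
t=5: vr[D=1536/263] → run D
t=6: vr[D=2048/263] → run D
t=7: vr[D=2560/263] → run D
t=8: vr[D=3072/263] → run D
t=9: (idle)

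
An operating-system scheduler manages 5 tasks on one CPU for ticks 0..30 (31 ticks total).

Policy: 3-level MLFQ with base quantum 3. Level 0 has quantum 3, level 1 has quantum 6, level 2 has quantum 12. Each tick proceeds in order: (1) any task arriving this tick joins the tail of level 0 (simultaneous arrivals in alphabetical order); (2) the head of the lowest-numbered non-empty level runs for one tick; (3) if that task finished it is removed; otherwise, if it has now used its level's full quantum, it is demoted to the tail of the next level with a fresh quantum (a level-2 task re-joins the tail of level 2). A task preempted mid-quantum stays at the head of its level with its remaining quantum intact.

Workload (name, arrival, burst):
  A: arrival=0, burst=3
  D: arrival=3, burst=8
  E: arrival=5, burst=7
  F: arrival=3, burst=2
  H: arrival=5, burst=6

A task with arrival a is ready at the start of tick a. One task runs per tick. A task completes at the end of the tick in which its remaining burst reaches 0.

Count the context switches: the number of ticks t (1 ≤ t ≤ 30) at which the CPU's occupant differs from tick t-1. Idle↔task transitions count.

t=0: L0/L1/L2 = A/-/- → run A
t=1: L0/L1/L2 = A/-/- → run A
t=2: L0/L1/L2 = A/-/- → run A
t=3: L0/L1/L2 = DF/-/- → run D
t=4: L0/L1/L2 = DF/-/- → run D
t=5: L0/L1/L2 = DFEH/-/- → run D
t=6: L0/L1/L2 = FEH/D/- → run F
t=7: L0/L1/L2 = FEH/D/- → run F
t=8: L0/L1/L2 = EH/D/- → run E
t=9: L0/L1/L2 = EH/D/- → run E
t=10: L0/L1/L2 = EH/D/- → run E
t=11: L0/L1/L2 = H/DE/- → run H
t=12: L0/L1/L2 = H/DE/- → run H
t=13: L0/L1/L2 = H/DE/- → run H
t=14: L0/L1/L2 = -/DEH/- → run D
t=15: L0/L1/L2 = -/DEH/- → run D
t=16: L0/L1/L2 = -/DEH/- → run D
t=17: L0/L1/L2 = -/DEH/- → run D
t=18: L0/L1/L2 = -/DEH/- → run D
t=19: L0/L1/L2 = -/EH/- → run E
t=20: L0/L1/L2 = -/EH/- → run E
t=21: L0/L1/L2 = -/EH/- → run E
t=22: L0/L1/L2 = -/EH/- → run E
t=23: L0/L1/L2 = -/H/- → run H
t=24: L0/L1/L2 = -/H/- → run H
t=25: L0/L1/L2 = -/H/- → run H
t=26: (idle)
t=27: (idle)
t=28: (idle)
t=29: (idle)
t=30: (idle)

context switches = 8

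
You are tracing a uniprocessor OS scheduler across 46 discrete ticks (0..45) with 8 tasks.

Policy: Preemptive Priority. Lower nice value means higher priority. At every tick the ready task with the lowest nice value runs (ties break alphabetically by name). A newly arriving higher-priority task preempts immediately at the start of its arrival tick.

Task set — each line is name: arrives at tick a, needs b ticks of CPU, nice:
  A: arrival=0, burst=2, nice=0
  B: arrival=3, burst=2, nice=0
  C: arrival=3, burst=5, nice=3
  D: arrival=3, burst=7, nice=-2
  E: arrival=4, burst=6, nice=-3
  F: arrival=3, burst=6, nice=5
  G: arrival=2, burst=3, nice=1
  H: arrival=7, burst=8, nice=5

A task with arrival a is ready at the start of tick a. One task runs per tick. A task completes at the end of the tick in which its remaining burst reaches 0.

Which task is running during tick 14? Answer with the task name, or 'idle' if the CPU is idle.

t=0: ready={A} → run A
t=1: ready={A} → run A
t=2: ready={G} → run G
t=3: ready={B,C,D,F,G} → run D
t=4: ready={B,C,D,E,F,G} → run E
t=5: ready={B,C,D,E,F,G} → run E
t=6: ready={B,C,D,E,F,G} → run E
t=7: ready={B,C,D,E,F,G,H} → run E
t=8: ready={B,C,D,E,F,G,H} → run E
t=9: ready={B,C,D,E,F,G,H} → run E
t=10: ready={B,C,D,F,G,H} → run D
t=11: ready={B,C,D,F,G,H} → run D
t=12: ready={B,C,D,F,G,H} → run D
t=13: ready={B,C,D,F,G,H} → run D
t=14: ready={B,C,D,F,G,H} → run D
t=15: ready={B,C,D,F,G,H} → run D
t=16: ready={B,C,F,G,H} → run B
t=17: ready={B,C,F,G,H} → run B
t=18: ready={C,F,G,H} → run G
t=19: ready={C,F,G,H} → run G
t=20: ready={C,F,H} → run C
t=21: ready={C,F,H} → run C
t=22: ready={C,F,H} → run C
t=23: ready={C,F,H} → run C
t=24: ready={C,F,H} → run C
t=25: ready={F,H} → run F
t=26: ready={F,H} → run F
t=27: ready={F,H} → run F
t=28: ready={F,H} → run F
t=29: ready={F,H} → run F
t=30: ready={F,H} → run F
t=31: ready={H} → run H
t=32: ready={H} → run H
t=33: ready={H} → run H
t=34: ready={H} → run H
t=35: ready={H} → run H
t=36: ready={H} → run H
t=37: ready={H} → run H
t=38: ready={H} → run H
t=39: (idle)
t=40: (idle)
t=41: (idle)
t=42: (idle)
t=43: (idle)
t=44: (idle)
t=45: (idle)

running at tick 14 = D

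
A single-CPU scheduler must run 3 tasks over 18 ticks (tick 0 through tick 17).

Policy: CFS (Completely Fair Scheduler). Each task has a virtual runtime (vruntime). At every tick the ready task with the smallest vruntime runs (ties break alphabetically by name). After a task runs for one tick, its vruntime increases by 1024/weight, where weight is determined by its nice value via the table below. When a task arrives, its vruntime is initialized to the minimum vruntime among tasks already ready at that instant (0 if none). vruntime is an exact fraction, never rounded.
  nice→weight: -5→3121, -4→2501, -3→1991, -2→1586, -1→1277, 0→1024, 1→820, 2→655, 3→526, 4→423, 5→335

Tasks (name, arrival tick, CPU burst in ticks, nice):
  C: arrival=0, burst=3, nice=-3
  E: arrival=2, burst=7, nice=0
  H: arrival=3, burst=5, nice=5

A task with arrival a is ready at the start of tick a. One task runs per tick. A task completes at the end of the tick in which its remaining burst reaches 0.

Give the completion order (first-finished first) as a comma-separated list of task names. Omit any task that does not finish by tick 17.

t=0: vr[C=0] → run C
t=1: vr[C=1024/1991] → run C
t=2: vr[C=2048/1991 E=2048/1991] → run C
t=3: vr[E=2048/1991 H=2048/1991] → run E
t=4: vr[E=4039/1991 H=2048/1991] → run H
t=5: vr[E=4039/1991 H=2724864/666985] → run E
t=6: vr[E=6030/1991 H=2724864/666985] → run E
t=7: vr[E=8021/1991 H=2724864/666985] → run E
t=8: vr[E=10012/1991 H=2724864/666985] → run H
t=9: vr[E=10012/1991 H=4763648/666985] → run E
t=10: vr[E=12003/1991 H=4763648/666985] → run E
t=11: vr[E=13994/1991 H=4763648/666985] → run E
t=12: vr[H=4763648/666985] → run H
t=13: vr[H=6802432/666985] → run H
t=14: vr[H=8841216/666985] → run H
t=15: (idle)
t=16: (idle)
t=17: (idle)

completion order = C, E, H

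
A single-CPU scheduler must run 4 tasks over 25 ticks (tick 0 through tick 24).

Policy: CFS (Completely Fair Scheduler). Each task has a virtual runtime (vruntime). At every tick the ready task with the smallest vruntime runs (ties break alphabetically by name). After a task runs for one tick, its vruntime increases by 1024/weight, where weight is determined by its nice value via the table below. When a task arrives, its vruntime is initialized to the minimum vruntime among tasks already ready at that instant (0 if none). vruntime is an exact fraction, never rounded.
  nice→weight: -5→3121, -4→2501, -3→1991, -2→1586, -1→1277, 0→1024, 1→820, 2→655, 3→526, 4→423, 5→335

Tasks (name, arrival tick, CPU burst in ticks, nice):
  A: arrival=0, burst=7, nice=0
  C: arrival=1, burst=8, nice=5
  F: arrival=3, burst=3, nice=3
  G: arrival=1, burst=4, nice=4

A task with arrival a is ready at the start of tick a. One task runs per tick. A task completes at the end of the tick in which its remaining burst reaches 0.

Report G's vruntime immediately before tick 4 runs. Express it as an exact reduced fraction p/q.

vruntime(G, start of tick 4) = 1/1

t=0: vr[A=0] → run A
t=1: vr[A=1 C=1 G=1] → run A
t=2: vr[A=2 C=1 G=1] → run C
t=3: vr[A=2 C=1359/335 F=1 G=1] → run F
t=4: vr[A=2 C=1359/335 F=775/263 G=1] → run G
t=5: vr[A=2 C=1359/335 F=775/263 G=1447/423] → run A
t=6: vr[A=3 C=1359/335 F=775/263 G=1447/423] → run F
t=7: vr[A=3 C=1359/335 F=1287/263 G=1447/423] → run A
t=8: vr[A=4 C=1359/335 F=1287/263 G=1447/423] → run G
t=9: vr[A=4 C=1359/335 F=1287/263 G=2471/423] → run A
t=10: vr[A=5 C=1359/335 F=1287/263 G=2471/423] → run C
t=11: vr[A=5 C=2383/335 F=1287/263 G=2471/423] → run F
t=12: vr[A=5 C=2383/335 G=2471/423] → run A
t=13: vr[A=6 C=2383/335 G=2471/423] → run G
t=14: vr[A=6 C=2383/335 G=1165/141] → run A
t=15: vr[C=2383/335 G=1165/141] → run C
t=16: vr[C=3407/335 G=1165/141] → run G
t=17: vr[C=3407/335] → run C
t=18: vr[C=4431/335] → run C
t=19: vr[C=1091/67] → run C
t=20: vr[C=6479/335] → run C
t=21: vr[C=7503/335] → run C
t=22: (idle)
t=23: (idle)
t=24: (idle)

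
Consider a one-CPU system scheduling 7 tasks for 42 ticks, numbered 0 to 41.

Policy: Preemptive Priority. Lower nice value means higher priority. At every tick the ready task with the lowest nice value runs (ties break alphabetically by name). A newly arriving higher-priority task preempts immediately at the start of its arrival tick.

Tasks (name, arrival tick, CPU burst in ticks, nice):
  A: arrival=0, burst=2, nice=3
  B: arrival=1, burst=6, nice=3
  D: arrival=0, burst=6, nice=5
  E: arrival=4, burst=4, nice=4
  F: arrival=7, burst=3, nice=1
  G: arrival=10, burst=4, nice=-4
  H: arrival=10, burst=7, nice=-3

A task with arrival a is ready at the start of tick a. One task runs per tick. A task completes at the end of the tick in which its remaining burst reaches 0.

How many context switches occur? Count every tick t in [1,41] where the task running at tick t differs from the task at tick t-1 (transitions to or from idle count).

t=0: ready={A,D} → run A
t=1: ready={A,B,D} → run A
t=2: ready={B,D} → run B
t=3: ready={B,D} → run B
t=4: ready={B,D,E} → run B
t=5: ready={B,D,E} → run B
t=6: ready={B,D,E} → run B
t=7: ready={B,D,E,F} → run F
t=8: ready={B,D,E,F} → run F
t=9: ready={B,D,E,F} → run F
t=10: ready={B,D,E,G,H} → run G
t=11: ready={B,D,E,G,H} → run G
t=12: ready={B,D,E,G,H} → run G
t=13: ready={B,D,E,G,H} → run G
t=14: ready={B,D,E,H} → run H
t=15: ready={B,D,E,H} → run H
t=16: ready={B,D,E,H} → run H
t=17: ready={B,D,E,H} → run H
t=18: ready={B,D,E,H} → run H
t=19: ready={B,D,E,H} → run H
t=20: ready={B,D,E,H} → run H
t=21: ready={B,D,E} → run B
t=22: ready={D,E} → run E
t=23: ready={D,E} → run E
t=24: ready={D,E} → run E
t=25: ready={D,E} → run E
t=26: ready={D} → run D
t=27: ready={D} → run D
t=28: ready={D} → run D
t=29: ready={D} → run D
t=30: ready={D} → run D
t=31: ready={D} → run D
t=32: (idle)
t=33: (idle)
t=34: (idle)
t=35: (idle)
t=36: (idle)
t=37: (idle)
t=38: (idle)
t=39: (idle)
t=40: (idle)
t=41: (idle)

context switches = 8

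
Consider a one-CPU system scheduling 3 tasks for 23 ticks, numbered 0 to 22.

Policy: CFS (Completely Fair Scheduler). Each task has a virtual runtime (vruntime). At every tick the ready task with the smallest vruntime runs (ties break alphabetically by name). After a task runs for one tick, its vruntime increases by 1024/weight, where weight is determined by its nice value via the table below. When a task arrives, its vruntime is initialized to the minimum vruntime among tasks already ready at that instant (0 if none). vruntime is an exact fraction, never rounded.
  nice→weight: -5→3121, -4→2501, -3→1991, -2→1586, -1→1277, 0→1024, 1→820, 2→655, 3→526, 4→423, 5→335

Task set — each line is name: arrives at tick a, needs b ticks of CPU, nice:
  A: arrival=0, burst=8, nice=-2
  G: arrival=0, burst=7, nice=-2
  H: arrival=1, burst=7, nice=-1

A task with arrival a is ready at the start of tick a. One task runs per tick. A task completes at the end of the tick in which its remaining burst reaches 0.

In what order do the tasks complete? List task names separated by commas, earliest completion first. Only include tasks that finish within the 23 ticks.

t=0: vr[A=0 G=0] → run A
t=1: vr[A=512/793 G=0 H=0] → run G
t=2: vr[A=512/793 G=512/793 H=0] → run H
t=3: vr[A=512/793 G=512/793 H=1024/1277] → run A
t=4: vr[A=1024/793 G=512/793 H=1024/1277] → run G
t=5: vr[A=1024/793 G=1024/793 H=1024/1277] → run H
t=6: vr[A=1024/793 G=1024/793 H=2048/1277] → run A
t=7: vr[A=1536/793 G=1024/793 H=2048/1277] → run G
t=8: vr[A=1536/793 G=1536/793 H=2048/1277] → run H
t=9: vr[A=1536/793 G=1536/793 H=3072/1277] → run A
t=10: vr[A=2048/793 G=1536/793 H=3072/1277] → run G
t=11: vr[A=2048/793 G=2048/793 H=3072/1277] → run H
t=12: vr[A=2048/793 G=2048/793 H=4096/1277] → run A
t=13: vr[A=2560/793 G=2048/793 H=4096/1277] → run G
t=14: vr[A=2560/793 G=2560/793 H=4096/1277] → run H
t=15: vr[A=2560/793 G=2560/793 H=5120/1277] → run A
t=16: vr[A=3072/793 G=2560/793 H=5120/1277] → run G
t=17: vr[A=3072/793 G=3072/793 H=5120/1277] → run A
t=18: vr[A=3584/793 G=3072/793 H=5120/1277] → run G
t=19: vr[A=3584/793 H=5120/1277] → run H
t=20: vr[A=3584/793 H=6144/1277] → run A
t=21: vr[H=6144/1277] → run H
t=22: (idle)

completion order = G, A, H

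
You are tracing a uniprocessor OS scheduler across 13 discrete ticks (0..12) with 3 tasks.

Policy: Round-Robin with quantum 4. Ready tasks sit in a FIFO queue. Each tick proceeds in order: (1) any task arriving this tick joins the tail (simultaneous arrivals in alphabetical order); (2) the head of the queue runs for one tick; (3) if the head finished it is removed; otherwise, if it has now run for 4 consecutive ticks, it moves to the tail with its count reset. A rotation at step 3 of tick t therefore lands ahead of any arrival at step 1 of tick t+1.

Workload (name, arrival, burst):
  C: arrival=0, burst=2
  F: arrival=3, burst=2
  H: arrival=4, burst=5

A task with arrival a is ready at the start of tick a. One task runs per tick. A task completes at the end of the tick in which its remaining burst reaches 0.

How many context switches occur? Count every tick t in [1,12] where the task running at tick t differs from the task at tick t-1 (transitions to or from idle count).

context switches = 4

t=0: queue=[C] q_used=0 → run C
t=1: queue=[C] q_used=1 → run C
t=2: (idle)
t=3: queue=[F] q_used=0 → run F
t=4: queue=[F,H] q_used=1 → run F
t=5: queue=[H] q_used=0 → run H
t=6: queue=[H] q_used=1 → run H
t=7: queue=[H] q_used=2 → run H
t=8: queue=[H] q_used=3 → run H
t=9: queue=[H] q_used=0 → run H
t=10: (idle)
t=11: (idle)
t=12: (idle)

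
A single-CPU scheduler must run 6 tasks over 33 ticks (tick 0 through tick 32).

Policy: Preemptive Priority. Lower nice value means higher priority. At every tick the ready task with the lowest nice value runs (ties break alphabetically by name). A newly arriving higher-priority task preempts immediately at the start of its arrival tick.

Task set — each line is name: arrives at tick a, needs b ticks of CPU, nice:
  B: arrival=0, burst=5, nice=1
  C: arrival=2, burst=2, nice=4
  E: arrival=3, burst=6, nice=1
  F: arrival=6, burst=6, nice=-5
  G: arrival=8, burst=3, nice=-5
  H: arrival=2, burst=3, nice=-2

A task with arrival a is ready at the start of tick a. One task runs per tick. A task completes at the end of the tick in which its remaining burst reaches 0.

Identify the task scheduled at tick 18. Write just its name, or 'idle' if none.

t=0: ready={B} → run B
t=1: ready={B} → run B
t=2: ready={B,C,H} → run H
t=3: ready={B,C,E,H} → run H
t=4: ready={B,C,E,H} → run H
t=5: ready={B,C,E} → run B
t=6: ready={B,C,E,F} → run F
t=7: ready={B,C,E,F} → run F
t=8: ready={B,C,E,F,G} → run F
t=9: ready={B,C,E,F,G} → run F
t=10: ready={B,C,E,F,G} → run F
t=11: ready={B,C,E,F,G} → run F
t=12: ready={B,C,E,G} → run G
t=13: ready={B,C,E,G} → run G
t=14: ready={B,C,E,G} → run G
t=15: ready={B,C,E} → run B
t=16: ready={B,C,E} → run B
t=17: ready={C,E} → run E
t=18: ready={C,E} → run E
t=19: ready={C,E} → run E
t=20: ready={C,E} → run E
t=21: ready={C,E} → run E
t=22: ready={C,E} → run E
t=23: ready={C} → run C
t=24: ready={C} → run C
t=25: (idle)
t=26: (idle)
t=27: (idle)
t=28: (idle)
t=29: (idle)
t=30: (idle)
t=31: (idle)
t=32: (idle)

running at tick 18 = E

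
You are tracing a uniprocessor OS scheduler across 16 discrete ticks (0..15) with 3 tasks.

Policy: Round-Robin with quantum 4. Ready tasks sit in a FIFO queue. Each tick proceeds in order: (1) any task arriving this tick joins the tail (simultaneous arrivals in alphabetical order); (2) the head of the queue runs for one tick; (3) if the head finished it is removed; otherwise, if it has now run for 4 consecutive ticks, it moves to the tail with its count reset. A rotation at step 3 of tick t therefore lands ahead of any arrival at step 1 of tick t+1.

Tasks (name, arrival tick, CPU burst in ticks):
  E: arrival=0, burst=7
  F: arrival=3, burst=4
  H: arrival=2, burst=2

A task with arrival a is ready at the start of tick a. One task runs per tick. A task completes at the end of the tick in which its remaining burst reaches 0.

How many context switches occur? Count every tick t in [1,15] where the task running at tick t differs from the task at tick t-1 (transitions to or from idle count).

context switches = 4

t=0: queue=[E] q_used=0 → run E
t=1: queue=[E] q_used=1 → run E
t=2: queue=[E,H] q_used=2 → run E
t=3: queue=[E,H,F] q_used=3 → run E
t=4: queue=[H,F,E] q_used=0 → run H
t=5: queue=[H,F,E] q_used=1 → run H
t=6: queue=[F,E] q_used=0 → run F
t=7: queue=[F,E] q_used=1 → run F
t=8: queue=[F,E] q_used=2 → run F
t=9: queue=[F,E] q_used=3 → run F
t=10: queue=[E] q_used=0 → run E
t=11: queue=[E] q_used=1 → run E
t=12: queue=[E] q_used=2 → run E
t=13: (idle)
t=14: (idle)
t=15: (idle)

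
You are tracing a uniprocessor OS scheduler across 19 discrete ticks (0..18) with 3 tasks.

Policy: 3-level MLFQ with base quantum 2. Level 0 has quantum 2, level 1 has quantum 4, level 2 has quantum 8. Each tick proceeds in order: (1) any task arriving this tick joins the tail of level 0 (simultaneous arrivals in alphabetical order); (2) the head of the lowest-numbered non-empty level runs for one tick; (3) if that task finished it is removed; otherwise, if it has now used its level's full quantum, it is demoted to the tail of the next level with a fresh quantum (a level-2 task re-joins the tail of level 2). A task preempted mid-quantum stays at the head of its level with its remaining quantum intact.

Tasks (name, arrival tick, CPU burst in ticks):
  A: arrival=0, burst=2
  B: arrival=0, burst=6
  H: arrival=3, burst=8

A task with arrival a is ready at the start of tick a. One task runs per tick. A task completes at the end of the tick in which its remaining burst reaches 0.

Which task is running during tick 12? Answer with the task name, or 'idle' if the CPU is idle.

t=0: L0/L1/L2 = AB/-/- → run A
t=1: L0/L1/L2 = AB/-/- → run A
t=2: L0/L1/L2 = B/-/- → run B
t=3: L0/L1/L2 = BH/-/- → run B
t=4: L0/L1/L2 = H/B/- → run H
t=5: L0/L1/L2 = H/B/- → run H
t=6: L0/L1/L2 = -/BH/- → run B
t=7: L0/L1/L2 = -/BH/- → run B
t=8: L0/L1/L2 = -/BH/- → run B
t=9: L0/L1/L2 = -/BH/- → run B
t=10: L0/L1/L2 = -/H/- → run H
t=11: L0/L1/L2 = -/H/- → run H
t=12: L0/L1/L2 = -/H/- → run H
t=13: L0/L1/L2 = -/H/- → run H
t=14: L0/L1/L2 = -/-/H → run H
t=15: L0/L1/L2 = -/-/H → run H
t=16: (idle)
t=17: (idle)
t=18: (idle)

running at tick 12 = H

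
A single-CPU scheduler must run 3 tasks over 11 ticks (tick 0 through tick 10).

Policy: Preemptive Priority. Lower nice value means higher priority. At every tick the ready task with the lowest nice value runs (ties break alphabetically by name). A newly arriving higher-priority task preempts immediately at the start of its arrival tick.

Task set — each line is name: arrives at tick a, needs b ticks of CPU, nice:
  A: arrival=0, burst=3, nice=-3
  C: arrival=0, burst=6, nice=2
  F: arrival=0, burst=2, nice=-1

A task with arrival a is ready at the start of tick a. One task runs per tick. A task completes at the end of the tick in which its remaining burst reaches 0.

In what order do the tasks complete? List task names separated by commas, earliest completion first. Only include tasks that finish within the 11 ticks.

t=0: ready={A,C,F} → run A
t=1: ready={A,C,F} → run A
t=2: ready={A,C,F} → run A
t=3: ready={C,F} → run F
t=4: ready={C,F} → run F
t=5: ready={C} → run C
t=6: ready={C} → run C
t=7: ready={C} → run C
t=8: ready={C} → run C
t=9: ready={C} → run C
t=10: ready={C} → run C

completion order = A, F, C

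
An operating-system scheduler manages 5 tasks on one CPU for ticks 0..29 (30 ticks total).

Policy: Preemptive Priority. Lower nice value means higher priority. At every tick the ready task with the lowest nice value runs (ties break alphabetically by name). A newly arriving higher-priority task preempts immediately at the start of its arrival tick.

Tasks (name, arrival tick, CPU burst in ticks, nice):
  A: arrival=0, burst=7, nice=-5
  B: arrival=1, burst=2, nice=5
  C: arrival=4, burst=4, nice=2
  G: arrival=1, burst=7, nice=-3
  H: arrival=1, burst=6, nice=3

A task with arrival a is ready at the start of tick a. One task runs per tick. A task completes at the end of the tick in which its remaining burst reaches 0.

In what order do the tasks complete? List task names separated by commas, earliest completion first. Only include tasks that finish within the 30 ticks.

t=0: ready={A} → run A
t=1: ready={A,B,G,H} → run A
t=2: ready={A,B,G,H} → run A
t=3: ready={A,B,G,H} → run A
t=4: ready={A,B,C,G,H} → run A
t=5: ready={A,B,C,G,H} → run A
t=6: ready={A,B,C,G,H} → run A
t=7: ready={B,C,G,H} → run G
t=8: ready={B,C,G,H} → run G
t=9: ready={B,C,G,H} → run G
t=10: ready={B,C,G,H} → run G
t=11: ready={B,C,G,H} → run G
t=12: ready={B,C,G,H} → run G
t=13: ready={B,C,G,H} → run G
t=14: ready={B,C,H} → run C
t=15: ready={B,C,H} → run C
t=16: ready={B,C,H} → run C
t=17: ready={B,C,H} → run C
t=18: ready={B,H} → run H
t=19: ready={B,H} → run H
t=20: ready={B,H} → run H
t=21: ready={B,H} → run H
t=22: ready={B,H} → run H
t=23: ready={B,H} → run H
t=24: ready={B} → run B
t=25: ready={B} → run B
t=26: (idle)
t=27: (idle)
t=28: (idle)
t=29: (idle)

completion order = A, G, C, H, B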